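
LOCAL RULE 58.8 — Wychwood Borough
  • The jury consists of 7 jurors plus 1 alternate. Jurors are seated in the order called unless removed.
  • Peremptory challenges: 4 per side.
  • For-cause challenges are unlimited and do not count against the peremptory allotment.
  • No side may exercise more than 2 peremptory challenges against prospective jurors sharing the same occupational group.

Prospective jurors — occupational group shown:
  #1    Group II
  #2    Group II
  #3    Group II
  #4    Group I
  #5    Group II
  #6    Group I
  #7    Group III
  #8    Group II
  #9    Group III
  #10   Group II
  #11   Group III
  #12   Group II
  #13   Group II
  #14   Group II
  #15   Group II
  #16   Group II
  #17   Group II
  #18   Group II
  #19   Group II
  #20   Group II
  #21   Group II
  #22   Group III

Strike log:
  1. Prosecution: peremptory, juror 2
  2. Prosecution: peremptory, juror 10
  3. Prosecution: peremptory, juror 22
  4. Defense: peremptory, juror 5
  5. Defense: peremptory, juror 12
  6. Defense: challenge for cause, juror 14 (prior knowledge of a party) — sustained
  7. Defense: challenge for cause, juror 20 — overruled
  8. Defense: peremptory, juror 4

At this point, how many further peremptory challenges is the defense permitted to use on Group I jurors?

Defense peremptories so far: #5, #12, #4 — 3 of 4 used, 1 left overall.
Against Group I: #4 — 1 used; per-group cap 2 leaves 1.
Binding limit: min(1, 1) = 1.

1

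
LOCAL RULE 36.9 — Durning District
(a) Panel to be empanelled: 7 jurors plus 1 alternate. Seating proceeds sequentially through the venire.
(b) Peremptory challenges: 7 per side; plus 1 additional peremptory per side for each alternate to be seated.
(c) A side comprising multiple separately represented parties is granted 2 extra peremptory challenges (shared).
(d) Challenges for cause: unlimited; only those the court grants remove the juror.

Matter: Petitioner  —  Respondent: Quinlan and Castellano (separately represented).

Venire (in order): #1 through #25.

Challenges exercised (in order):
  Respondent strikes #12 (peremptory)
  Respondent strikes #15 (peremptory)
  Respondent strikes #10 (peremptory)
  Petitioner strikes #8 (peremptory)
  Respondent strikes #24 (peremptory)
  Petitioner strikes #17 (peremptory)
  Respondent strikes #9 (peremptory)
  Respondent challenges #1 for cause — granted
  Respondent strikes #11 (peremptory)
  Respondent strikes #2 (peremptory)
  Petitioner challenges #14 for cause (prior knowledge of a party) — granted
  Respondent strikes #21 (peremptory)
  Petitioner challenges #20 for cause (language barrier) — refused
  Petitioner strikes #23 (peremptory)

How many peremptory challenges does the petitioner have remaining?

5

Petitioner allotment: 7 base + 1 × 1 alternate = 8.
Petitioner peremptories used: #8, #17, #23 — 3 (for-cause on #14, #20 don't count).
Remaining: 8 − 3 = 5.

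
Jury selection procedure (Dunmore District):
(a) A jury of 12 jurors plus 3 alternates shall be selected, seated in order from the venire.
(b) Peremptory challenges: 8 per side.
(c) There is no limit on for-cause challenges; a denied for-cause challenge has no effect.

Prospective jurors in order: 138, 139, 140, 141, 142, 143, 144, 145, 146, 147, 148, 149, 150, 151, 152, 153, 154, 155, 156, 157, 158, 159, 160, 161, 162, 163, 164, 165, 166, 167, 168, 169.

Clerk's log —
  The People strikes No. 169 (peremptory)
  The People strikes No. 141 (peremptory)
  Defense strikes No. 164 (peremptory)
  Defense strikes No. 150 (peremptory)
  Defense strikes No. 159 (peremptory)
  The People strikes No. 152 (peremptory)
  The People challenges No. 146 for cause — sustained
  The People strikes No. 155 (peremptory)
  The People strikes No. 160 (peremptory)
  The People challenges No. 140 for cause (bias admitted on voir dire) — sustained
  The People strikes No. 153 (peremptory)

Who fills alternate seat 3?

Removed: #140, #141, #146, #150, #152, #153, #155, #159, #160, #164, #169.
Filling seats in venire order through position 15: #138, #139, #142, #143, #144, #145, #147, #148, #149, #151, #154, #156, #157, #158, #161.
So alternate 3 is #161.

161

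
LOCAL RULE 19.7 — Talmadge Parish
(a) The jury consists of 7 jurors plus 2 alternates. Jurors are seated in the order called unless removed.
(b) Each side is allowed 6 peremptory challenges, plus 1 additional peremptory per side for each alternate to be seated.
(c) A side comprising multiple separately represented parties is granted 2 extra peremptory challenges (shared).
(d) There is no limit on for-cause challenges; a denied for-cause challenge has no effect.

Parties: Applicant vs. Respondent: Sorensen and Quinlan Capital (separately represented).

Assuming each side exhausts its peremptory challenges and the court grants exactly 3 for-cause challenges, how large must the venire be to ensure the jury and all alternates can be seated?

Seats to fill: 7 + 2 alternates = 9.
Peremptories — Applicant: 6 + 1×2 = 8; Respondent: 6 + 1×2 + 2 = 10; total 18.
For-cause removals: 3.
Minimum venire: 9 + 18 + 3 = 30.

30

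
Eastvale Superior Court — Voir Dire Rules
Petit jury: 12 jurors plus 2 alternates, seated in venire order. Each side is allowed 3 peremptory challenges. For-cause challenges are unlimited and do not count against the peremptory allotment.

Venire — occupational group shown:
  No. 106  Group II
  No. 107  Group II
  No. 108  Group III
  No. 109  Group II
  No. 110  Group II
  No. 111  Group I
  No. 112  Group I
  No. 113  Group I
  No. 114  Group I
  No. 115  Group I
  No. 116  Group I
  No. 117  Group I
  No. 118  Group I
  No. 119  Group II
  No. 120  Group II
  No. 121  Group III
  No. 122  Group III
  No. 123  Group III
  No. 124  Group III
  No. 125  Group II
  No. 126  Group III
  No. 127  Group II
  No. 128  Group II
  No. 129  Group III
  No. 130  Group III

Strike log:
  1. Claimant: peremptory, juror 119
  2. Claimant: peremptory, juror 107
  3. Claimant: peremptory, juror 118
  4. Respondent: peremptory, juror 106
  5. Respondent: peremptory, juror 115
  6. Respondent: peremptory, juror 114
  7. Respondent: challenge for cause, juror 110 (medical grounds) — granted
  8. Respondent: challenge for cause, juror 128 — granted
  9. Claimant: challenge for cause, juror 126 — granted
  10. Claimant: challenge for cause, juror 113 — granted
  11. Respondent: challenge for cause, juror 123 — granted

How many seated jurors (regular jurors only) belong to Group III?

4

Removed: #106, #107, #110, #113, #114, #115, #118, #119, #123, #126, #128.
Seated jurors 1–12: #108, #109, #111, #112, #116, #117, #120, #121, #122, #124, #125, #127 (alternates #129, #130 not counted).
Of those, in Group III: #108, #121, #122, #124 → 4.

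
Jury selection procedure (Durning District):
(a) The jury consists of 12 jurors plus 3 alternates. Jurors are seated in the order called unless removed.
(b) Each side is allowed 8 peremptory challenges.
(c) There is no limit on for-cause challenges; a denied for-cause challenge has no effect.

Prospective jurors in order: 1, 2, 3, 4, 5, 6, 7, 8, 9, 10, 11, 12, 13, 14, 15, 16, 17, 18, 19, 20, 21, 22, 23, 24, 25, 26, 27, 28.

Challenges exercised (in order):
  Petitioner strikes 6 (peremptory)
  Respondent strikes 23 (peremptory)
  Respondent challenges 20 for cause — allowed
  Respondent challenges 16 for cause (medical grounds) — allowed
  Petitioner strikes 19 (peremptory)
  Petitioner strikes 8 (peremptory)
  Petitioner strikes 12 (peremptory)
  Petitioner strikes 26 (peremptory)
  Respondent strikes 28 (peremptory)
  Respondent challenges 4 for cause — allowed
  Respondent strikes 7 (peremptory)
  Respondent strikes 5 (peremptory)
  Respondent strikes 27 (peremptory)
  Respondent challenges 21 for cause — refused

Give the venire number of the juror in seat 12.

21

Removed: #4, #5, #6, #7, #8, #12, #16, #19, #20, #23, #26, #27, #28. (#21 stays — for-cause denied.)
Seating in order: seats 1–12 → #1, #2, #3, #9, #10, #11, #13, #14, #15, #17, #18, #21; alternates → #22, #24, #25.
So seat 12 is #21.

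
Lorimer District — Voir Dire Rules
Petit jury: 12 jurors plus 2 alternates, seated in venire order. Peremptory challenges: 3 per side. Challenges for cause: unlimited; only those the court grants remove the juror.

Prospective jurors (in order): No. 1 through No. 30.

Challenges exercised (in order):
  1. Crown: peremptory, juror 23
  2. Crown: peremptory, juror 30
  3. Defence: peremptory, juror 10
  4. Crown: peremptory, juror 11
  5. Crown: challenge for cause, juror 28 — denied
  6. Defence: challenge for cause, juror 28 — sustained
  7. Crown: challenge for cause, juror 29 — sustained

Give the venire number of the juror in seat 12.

14

Removed: #10, #11, #23, #28, #29, #30.
Filling seats in venire order through position 12: #1, #2, #3, #4, #5, #6, #7, #8, #9, #12, #13, #14.
So seat 12 is #14.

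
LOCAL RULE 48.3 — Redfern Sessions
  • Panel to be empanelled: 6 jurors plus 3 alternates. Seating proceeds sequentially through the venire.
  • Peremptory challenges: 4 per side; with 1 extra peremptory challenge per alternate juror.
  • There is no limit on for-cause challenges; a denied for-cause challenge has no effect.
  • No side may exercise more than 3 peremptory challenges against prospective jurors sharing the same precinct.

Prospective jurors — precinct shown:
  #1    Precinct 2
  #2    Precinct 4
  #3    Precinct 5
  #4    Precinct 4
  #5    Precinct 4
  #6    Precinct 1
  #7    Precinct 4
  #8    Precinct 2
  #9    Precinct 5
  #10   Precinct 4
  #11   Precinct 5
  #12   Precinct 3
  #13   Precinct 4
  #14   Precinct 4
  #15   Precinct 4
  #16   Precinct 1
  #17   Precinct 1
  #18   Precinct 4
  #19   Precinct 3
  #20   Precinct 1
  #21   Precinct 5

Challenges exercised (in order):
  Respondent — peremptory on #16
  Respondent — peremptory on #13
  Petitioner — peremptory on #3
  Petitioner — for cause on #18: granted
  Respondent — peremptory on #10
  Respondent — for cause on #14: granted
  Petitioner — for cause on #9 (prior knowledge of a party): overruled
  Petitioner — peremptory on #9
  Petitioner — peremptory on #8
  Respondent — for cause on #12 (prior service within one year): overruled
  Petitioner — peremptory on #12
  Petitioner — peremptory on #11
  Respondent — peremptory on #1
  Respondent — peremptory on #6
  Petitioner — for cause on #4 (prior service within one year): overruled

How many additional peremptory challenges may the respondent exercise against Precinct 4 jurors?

Respondent peremptories so far: #16, #13, #10, #1, #6 — 5 of 7 used, 2 left overall.
Against Precinct 4: #13, #10 — 2 used; per-precinct cap 3 leaves 1.
Binding limit: min(2, 1) = 1.

1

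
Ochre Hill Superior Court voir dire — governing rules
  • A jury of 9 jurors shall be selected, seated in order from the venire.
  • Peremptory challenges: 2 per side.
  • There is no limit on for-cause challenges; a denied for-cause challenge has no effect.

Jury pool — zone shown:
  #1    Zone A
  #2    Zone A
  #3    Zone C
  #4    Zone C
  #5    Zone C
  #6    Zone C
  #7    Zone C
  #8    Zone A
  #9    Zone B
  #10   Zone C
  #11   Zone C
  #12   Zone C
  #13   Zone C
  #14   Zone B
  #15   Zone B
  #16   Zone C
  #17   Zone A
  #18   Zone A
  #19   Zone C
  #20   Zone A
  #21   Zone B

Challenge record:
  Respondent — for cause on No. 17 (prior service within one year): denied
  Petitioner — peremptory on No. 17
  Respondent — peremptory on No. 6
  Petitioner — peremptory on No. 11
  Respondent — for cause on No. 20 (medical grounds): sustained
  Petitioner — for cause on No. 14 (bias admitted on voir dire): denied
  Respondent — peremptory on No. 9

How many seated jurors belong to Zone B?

Removed: #6, #9, #11, #17, #20.
Seated jurors 1–9: #1, #2, #3, #4, #5, #7, #8, #10, #12.
None of those are in Zone B → 0.

0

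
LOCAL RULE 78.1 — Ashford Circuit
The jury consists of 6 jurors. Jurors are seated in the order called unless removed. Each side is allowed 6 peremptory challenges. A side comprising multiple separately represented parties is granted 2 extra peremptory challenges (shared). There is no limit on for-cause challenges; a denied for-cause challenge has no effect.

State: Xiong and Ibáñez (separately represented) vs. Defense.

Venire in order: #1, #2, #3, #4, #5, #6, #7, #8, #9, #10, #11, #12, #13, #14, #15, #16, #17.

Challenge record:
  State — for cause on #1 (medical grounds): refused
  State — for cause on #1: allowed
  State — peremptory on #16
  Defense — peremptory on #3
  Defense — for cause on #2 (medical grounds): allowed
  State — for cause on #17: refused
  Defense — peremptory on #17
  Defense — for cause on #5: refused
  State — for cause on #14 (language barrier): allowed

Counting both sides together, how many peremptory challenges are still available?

State allotment: 6 base + 2 multi-party = 8. Defense allotment: 6.
State peremptories used: #16 — 1 (for-cause on #1, #1, #17, #14 don't count).
Defense peremptories used: #3, #17 — 2 (for-cause on #2, #5 don't count).
Remaining: (8 − 1) + (6 − 2) = 11.

11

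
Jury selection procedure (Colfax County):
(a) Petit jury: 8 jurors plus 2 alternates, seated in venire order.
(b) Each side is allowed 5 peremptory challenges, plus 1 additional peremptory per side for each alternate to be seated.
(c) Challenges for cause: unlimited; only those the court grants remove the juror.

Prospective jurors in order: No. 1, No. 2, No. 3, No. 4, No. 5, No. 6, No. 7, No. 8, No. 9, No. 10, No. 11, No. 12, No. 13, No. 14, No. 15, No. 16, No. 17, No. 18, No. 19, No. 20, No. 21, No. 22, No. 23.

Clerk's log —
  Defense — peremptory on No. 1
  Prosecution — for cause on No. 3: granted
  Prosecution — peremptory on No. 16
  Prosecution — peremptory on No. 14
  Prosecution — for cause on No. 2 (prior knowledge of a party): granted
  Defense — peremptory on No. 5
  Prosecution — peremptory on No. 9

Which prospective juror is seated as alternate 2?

Removed: #1, #2, #3, #5, #9, #14, #16.
Seating in order: seats 1–8 → #4, #6, #7, #8, #10, #11, #12, #13; alternates → #15, #17.
So alternate 2 is #17.

17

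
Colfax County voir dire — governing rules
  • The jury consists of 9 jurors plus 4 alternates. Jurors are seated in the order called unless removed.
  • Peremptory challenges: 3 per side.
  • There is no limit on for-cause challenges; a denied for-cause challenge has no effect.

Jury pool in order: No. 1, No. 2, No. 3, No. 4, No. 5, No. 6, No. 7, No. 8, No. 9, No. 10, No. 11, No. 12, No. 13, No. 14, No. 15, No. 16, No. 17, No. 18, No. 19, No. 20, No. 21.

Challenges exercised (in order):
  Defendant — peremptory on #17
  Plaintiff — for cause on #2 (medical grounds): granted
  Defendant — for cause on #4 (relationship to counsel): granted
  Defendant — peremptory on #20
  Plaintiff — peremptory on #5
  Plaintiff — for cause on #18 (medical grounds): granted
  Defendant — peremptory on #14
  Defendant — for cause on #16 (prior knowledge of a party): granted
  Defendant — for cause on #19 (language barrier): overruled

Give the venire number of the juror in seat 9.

12

Removed: #2, #4, #5, #14, #16, #17, #18, #20. (#19 stays — for-cause denied.)
Filling seats in venire order through position 9: #1, #3, #6, #7, #8, #9, #10, #11, #12.
So seat 9 is #12.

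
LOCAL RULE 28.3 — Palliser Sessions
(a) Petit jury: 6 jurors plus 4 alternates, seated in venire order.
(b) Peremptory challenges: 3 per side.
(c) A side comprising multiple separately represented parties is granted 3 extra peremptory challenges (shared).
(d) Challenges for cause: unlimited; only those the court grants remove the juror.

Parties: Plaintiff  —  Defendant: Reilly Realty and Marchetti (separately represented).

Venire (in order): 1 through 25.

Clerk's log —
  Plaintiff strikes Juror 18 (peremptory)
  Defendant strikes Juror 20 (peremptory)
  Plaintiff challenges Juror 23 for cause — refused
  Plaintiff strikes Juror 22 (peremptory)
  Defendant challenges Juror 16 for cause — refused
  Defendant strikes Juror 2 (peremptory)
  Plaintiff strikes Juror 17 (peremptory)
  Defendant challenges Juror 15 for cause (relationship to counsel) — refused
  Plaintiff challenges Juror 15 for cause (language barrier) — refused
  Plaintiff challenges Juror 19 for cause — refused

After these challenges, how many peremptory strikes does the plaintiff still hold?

Plaintiff allotment: 3.
Plaintiff peremptories used: #18, #22, #17 — 3 (for-cause on #23, #15, #19 don't count).
Remaining: 3 − 3 = 0.

0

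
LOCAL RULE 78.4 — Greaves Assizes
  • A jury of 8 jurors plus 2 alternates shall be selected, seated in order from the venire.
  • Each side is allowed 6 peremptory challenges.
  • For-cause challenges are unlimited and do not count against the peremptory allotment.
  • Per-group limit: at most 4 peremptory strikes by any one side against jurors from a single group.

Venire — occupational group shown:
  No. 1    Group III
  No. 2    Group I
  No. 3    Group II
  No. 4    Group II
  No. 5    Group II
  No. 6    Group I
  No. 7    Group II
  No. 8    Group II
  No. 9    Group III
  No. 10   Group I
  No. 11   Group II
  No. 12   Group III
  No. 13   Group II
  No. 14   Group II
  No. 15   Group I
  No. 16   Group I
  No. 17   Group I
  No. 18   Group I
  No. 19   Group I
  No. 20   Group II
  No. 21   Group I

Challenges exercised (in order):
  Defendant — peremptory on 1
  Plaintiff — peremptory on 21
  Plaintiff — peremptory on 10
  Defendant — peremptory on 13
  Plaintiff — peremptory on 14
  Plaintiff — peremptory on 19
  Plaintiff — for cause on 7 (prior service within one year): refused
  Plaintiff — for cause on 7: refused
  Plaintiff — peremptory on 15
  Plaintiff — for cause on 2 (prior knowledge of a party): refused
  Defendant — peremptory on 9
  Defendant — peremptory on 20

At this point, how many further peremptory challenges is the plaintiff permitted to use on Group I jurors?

Plaintiff peremptories so far: #21, #10, #14, #19, #15 — 5 of 6 used, 1 left overall.
Against Group I: #21, #10, #19, #15 — 4 used; per-group cap 4 leaves 0.
Binding limit: min(1, 0) = 0.

0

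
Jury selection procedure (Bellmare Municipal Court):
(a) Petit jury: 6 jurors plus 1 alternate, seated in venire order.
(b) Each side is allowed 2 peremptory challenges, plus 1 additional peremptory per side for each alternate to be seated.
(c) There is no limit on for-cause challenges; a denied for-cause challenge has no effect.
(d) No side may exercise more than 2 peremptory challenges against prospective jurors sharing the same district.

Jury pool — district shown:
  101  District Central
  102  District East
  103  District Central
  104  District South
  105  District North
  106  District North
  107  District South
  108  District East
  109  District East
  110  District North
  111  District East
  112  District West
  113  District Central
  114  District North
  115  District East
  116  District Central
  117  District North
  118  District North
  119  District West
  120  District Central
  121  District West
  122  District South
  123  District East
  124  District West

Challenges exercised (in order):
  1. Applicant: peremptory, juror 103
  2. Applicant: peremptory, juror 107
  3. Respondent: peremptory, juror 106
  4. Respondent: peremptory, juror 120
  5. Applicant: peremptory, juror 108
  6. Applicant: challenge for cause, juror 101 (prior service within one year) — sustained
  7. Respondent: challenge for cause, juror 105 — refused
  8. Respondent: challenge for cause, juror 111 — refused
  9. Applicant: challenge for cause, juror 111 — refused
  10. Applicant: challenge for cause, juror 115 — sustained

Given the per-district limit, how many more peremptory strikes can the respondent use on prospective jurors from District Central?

1

Respondent peremptories so far: #106, #120 — 2 of 3 used, 1 left overall.
Against District Central: #120 — 1 used; per-district cap 2 leaves 1.
Binding limit: min(1, 1) = 1.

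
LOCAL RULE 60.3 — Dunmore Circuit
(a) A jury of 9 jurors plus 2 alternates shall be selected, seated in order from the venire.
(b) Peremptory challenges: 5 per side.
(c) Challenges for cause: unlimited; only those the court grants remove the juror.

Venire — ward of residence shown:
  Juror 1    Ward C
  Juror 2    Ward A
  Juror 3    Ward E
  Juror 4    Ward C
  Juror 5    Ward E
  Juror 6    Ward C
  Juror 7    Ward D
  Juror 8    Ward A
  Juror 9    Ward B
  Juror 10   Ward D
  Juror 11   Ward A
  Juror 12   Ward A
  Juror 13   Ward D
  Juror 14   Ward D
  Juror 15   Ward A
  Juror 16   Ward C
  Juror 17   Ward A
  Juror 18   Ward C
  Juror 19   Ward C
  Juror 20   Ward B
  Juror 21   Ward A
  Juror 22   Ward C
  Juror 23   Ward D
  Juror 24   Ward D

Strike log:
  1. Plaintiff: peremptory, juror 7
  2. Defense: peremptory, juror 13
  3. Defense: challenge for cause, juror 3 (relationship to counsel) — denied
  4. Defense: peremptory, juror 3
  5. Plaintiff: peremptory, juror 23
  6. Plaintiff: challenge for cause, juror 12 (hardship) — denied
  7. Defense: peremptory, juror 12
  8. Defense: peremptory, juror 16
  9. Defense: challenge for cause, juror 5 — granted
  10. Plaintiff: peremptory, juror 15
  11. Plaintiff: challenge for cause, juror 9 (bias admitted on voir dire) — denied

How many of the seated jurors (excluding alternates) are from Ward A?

Removed: #3, #5, #7, #12, #13, #15, #16, #23.
Seated jurors 1–9: #1, #2, #4, #6, #8, #9, #10, #11, #14 (alternates #17, #18 not counted).
Of those, in Ward A: #2, #8, #11 → 3.

3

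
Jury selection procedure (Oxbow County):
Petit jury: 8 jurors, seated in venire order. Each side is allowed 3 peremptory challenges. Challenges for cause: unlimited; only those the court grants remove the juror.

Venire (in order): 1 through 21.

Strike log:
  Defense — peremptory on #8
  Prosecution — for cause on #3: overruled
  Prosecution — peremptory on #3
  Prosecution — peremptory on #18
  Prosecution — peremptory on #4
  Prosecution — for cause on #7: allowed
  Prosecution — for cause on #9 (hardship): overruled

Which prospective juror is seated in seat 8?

12

Removed: #3, #4, #7, #8, #18. (#9 stays — for-cause denied.)
Filling seats in venire order through position 8: #1, #2, #5, #6, #9, #10, #11, #12.
So seat 8 is #12.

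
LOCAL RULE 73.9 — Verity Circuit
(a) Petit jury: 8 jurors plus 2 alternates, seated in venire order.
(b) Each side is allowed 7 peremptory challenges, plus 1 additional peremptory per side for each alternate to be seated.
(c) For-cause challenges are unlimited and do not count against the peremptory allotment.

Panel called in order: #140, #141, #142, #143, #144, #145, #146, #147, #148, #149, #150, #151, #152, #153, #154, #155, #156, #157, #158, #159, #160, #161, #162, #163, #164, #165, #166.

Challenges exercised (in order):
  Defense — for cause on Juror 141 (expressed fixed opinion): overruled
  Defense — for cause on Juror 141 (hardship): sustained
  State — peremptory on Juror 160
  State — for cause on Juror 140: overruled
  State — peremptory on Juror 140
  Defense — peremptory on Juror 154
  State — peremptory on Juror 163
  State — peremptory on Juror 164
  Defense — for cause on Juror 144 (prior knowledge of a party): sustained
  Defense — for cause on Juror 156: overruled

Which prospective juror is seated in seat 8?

150

Removed: #140, #141, #144, #154, #160, #163, #164. (#156 stays — for-cause denied.)
Filling seats in venire order through position 8: #142, #143, #145, #146, #147, #148, #149, #150.
So seat 8 is #150.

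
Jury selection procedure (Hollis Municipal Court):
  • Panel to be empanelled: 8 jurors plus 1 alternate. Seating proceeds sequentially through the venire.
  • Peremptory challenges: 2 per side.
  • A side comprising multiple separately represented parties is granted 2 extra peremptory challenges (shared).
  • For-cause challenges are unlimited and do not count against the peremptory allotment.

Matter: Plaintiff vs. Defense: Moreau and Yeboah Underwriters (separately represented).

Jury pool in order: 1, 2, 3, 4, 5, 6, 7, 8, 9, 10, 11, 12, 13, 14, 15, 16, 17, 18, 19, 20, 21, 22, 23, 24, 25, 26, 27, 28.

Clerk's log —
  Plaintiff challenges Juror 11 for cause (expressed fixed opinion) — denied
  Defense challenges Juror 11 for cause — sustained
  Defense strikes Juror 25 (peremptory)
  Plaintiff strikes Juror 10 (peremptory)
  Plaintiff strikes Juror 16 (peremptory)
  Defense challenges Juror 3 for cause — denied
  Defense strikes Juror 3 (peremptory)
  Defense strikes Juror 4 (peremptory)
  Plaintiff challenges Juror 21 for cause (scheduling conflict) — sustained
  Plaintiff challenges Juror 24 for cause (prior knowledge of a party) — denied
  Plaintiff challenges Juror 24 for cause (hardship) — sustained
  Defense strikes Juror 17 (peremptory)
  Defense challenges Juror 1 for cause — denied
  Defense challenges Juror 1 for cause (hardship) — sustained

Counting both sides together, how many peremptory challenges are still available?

0

Plaintiff allotment: 2. Defense allotment: 2 base + 2 multi-party = 4.
Plaintiff peremptories used: #10, #16 — 2 (for-cause on #11, #21, #24, #24 don't count).
Defense peremptories used: #25, #3, #4, #17 — 4 (for-cause on #11, #3, #1, #1 don't count).
Remaining: (2 − 2) + (4 − 4) = 0.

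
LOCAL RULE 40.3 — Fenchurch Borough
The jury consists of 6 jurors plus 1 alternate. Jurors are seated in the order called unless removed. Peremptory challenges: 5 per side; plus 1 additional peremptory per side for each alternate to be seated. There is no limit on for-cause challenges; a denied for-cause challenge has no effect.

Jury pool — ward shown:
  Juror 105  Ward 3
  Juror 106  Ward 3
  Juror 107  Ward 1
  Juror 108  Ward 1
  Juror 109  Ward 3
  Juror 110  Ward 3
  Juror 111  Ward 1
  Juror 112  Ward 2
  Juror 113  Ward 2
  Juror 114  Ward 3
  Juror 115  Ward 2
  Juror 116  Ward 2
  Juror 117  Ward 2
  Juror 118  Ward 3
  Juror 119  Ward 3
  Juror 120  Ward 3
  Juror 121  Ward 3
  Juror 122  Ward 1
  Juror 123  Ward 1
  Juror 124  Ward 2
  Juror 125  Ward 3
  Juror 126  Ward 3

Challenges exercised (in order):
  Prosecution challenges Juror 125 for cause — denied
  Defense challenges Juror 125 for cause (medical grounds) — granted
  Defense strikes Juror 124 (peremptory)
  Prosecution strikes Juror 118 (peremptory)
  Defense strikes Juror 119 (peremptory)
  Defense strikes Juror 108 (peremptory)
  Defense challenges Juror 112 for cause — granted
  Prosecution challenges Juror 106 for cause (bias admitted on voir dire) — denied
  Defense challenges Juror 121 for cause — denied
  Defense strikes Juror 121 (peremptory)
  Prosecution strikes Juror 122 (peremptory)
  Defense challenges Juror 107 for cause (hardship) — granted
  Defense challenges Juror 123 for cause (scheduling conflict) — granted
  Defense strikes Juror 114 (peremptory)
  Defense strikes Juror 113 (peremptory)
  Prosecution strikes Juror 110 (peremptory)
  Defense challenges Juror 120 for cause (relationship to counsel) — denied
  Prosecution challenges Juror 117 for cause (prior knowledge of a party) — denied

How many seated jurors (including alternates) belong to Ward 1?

Removed: #107, #108, #110, #112, #113, #114, #118, #119, #121, #122, #123, #124, #125.
Seated (7 incl. alternates): #105, #106, #109, #111, #115, #116, #117.
Of those, in Ward 1: #111 → 1.

1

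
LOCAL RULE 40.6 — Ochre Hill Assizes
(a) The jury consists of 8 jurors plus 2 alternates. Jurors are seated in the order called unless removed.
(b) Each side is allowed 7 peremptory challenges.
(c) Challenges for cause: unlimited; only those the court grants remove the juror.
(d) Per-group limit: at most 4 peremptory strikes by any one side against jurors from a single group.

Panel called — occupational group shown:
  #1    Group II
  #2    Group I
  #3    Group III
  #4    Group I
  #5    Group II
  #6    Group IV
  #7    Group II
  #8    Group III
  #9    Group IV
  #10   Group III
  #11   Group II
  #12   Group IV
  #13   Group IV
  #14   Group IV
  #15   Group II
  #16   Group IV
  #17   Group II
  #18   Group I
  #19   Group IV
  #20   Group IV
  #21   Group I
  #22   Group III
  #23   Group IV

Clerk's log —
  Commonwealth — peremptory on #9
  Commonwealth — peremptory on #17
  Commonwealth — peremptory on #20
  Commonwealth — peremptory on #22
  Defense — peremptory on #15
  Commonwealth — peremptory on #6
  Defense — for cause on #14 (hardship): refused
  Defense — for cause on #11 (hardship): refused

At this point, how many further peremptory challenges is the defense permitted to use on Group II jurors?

Defense peremptories so far: #15 — 1 of 7 used, 6 left overall.
Against Group II: #15 — 1 used; per-group cap 4 leaves 3.
Binding limit: min(6, 3) = 3.

3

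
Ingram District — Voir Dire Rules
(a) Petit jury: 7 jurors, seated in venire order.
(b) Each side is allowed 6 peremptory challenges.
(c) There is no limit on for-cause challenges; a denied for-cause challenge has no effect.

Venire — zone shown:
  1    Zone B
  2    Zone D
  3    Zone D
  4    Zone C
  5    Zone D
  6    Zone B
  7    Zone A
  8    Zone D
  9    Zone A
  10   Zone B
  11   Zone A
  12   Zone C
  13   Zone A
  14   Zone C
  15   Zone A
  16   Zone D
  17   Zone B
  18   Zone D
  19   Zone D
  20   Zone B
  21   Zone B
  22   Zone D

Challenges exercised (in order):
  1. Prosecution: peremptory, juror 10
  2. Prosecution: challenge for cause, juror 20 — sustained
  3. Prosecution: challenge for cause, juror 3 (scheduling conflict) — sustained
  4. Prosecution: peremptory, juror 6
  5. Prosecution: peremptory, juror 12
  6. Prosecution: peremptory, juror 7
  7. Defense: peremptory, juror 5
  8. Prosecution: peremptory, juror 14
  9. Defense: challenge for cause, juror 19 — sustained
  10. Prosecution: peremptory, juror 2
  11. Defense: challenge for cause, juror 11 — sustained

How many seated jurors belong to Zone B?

Removed: #2, #3, #5, #6, #7, #10, #11, #12, #14, #19, #20.
Seated jurors 1–7: #1, #4, #8, #9, #13, #15, #16.
Of those, in Zone B: #1 → 1.

1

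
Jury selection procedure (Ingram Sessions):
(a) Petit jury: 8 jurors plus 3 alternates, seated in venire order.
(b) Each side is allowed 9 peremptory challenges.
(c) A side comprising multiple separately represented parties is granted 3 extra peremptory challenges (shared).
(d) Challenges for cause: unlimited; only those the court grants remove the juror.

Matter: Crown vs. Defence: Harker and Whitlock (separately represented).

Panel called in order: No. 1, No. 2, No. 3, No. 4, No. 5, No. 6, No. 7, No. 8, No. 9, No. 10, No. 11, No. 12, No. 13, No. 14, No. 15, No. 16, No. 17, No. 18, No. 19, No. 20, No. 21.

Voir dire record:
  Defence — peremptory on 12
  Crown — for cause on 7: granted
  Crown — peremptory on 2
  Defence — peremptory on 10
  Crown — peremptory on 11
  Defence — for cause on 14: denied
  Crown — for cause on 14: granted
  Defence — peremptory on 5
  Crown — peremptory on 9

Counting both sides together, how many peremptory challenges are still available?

Crown allotment: 9. Defence allotment: 9 base + 3 multi-party = 12.
Crown peremptories used: #2, #11, #9 — 3 (for-cause on #7, #14 don't count).
Defence peremptories used: #12, #10, #5 — 3 (the for-cause on #14 doesn't count).
Remaining: (9 − 3) + (12 − 3) = 15.

15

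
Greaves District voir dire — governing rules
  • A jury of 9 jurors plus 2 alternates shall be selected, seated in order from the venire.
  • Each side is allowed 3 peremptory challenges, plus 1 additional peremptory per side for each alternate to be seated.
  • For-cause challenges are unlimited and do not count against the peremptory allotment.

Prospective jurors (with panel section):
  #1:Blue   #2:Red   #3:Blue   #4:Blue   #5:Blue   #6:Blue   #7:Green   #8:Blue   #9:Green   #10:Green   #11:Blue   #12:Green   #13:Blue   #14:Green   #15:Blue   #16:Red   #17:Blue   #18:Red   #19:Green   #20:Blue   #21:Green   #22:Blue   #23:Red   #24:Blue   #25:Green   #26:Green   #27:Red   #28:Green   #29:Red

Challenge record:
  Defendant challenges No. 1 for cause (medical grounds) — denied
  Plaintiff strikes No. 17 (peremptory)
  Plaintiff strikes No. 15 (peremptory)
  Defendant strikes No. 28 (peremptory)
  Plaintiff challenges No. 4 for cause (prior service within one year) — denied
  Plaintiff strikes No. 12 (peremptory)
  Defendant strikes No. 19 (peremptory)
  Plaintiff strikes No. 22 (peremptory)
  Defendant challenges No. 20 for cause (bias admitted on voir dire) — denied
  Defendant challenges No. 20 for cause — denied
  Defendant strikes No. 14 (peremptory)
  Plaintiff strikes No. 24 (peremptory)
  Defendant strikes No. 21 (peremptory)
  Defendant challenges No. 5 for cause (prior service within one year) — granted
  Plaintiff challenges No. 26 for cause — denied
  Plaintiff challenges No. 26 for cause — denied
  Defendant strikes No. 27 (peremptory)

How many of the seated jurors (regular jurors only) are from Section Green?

3

Removed: #5, #12, #14, #15, #17, #19, #21, #22, #24, #27, #28.
Seated jurors 1–9: #1, #2, #3, #4, #6, #7, #8, #9, #10 (alternates #11, #13 not counted).
Of those, in Section Green: #7, #9, #10 → 3.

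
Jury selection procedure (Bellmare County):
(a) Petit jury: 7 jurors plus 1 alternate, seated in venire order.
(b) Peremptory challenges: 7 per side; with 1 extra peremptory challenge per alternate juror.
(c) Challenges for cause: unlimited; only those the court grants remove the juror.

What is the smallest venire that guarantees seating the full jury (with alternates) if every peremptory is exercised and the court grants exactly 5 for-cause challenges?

29

Seats to fill: 7 + 1 alternates = 8.
Peremptories: 7 + 1×1 = 8 per side × 2 sides = 16.
For-cause removals: 5.
Minimum venire: 8 + 16 + 5 = 29.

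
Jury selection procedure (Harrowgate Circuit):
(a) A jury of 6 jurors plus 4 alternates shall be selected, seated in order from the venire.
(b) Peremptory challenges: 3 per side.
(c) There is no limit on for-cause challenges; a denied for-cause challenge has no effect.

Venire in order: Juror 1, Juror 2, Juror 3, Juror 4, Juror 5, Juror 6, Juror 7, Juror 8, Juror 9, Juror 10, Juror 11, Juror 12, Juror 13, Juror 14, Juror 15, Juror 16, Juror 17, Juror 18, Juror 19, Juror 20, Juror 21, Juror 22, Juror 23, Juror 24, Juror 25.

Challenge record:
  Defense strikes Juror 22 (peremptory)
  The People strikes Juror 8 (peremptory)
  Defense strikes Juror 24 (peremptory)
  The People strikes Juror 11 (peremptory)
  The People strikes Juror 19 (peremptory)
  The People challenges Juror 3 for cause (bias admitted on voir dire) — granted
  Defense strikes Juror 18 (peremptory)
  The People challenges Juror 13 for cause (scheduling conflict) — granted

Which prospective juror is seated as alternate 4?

Removed: #3, #8, #11, #13, #18, #19, #22, #24.
Filling seats in venire order through position 10: #1, #2, #4, #5, #6, #7, #9, #10, #12, #14.
So alternate 4 is #14.

14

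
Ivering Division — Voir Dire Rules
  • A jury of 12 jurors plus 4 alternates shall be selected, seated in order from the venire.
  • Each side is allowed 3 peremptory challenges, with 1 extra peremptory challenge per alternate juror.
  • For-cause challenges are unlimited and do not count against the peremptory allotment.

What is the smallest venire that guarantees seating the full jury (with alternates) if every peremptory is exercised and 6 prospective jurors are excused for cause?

36

Seats to fill: 12 + 4 alternates = 16.
Peremptories: 3 + 1×4 = 7 per side × 2 sides = 14.
For-cause removals: 6.
Minimum venire: 16 + 14 + 6 = 36.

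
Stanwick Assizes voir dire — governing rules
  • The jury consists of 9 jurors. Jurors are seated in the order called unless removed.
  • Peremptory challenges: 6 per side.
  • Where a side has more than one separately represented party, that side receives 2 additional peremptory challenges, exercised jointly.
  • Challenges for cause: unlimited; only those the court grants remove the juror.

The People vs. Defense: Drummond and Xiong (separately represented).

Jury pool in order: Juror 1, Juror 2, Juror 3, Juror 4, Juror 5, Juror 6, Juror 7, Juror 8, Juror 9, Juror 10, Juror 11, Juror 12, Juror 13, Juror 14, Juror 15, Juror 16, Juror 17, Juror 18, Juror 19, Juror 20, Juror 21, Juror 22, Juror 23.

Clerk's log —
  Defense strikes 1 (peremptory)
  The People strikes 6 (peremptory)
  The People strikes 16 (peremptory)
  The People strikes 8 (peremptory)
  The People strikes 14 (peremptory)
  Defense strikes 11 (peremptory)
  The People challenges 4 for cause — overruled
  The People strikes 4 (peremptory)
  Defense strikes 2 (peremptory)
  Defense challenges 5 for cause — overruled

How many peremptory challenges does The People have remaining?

The People allotment: 6.
The People peremptories used: #6, #16, #8, #14, #4 — 5 (the for-cause on #4 doesn't count).
Remaining: 6 − 5 = 1.

1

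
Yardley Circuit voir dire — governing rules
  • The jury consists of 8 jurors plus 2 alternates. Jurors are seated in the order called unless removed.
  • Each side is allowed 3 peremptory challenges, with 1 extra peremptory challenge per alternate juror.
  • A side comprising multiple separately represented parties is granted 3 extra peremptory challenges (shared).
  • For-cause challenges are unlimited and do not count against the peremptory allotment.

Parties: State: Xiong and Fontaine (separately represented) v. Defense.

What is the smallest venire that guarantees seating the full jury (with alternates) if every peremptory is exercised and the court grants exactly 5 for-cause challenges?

28

Seats to fill: 8 + 2 alternates = 10.
Peremptories — State: 3 + 1×2 + 3 = 8; Defense: 3 + 1×2 = 5; total 13.
For-cause removals: 5.
Minimum venire: 10 + 13 + 5 = 28.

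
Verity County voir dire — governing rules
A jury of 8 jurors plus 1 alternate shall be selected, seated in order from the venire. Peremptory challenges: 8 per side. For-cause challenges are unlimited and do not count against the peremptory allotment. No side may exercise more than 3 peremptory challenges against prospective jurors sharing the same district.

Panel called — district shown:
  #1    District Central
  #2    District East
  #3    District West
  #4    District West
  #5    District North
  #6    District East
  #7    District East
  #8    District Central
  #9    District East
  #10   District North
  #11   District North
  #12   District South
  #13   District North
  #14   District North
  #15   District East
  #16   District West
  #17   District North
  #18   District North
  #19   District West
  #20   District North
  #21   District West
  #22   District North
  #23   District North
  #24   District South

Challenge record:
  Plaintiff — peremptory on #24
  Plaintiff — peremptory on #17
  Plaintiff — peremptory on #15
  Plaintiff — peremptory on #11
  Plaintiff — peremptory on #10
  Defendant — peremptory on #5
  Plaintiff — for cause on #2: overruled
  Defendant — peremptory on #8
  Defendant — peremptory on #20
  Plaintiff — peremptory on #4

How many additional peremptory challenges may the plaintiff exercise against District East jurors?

Plaintiff peremptories so far: #24, #17, #15, #11, #10, #4 — 6 of 8 used, 2 left overall.
Against District East: #15 — 1 used; per-district cap 3 leaves 2.
Binding limit: min(2, 2) = 2.

2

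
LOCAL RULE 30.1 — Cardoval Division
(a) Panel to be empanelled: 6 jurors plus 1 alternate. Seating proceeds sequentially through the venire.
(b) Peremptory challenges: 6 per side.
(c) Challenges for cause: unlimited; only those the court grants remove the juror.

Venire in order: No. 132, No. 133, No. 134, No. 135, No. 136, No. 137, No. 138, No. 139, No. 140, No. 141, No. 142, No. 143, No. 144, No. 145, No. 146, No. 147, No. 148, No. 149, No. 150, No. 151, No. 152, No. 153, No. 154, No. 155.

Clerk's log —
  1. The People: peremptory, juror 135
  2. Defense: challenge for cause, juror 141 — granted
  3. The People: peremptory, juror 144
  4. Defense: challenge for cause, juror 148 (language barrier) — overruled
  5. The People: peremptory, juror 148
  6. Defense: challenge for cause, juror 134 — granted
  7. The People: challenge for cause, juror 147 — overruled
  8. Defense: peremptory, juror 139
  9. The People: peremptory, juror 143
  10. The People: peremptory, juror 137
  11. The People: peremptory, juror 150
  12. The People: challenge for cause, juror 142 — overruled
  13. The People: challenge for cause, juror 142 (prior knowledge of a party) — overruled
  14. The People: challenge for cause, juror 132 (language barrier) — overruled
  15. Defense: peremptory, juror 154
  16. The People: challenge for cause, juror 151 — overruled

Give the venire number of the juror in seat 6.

Removed: #134, #135, #137, #139, #141, #143, #144, #148, #150, #154. (#132, #142, #147, #151 stay — for-cause denied.)
Seating in order: seats 1–6 → #132, #133, #136, #138, #140, #142; alternates → #145.
So seat 6 is #142.

142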